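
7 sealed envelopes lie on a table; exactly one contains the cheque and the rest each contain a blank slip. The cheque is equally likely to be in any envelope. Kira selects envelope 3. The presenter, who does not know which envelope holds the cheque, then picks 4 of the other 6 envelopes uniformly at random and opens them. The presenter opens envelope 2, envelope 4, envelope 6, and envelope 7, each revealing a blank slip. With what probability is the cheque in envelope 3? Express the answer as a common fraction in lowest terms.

Because the presenter chose which envelopes to open without knowing where the cheque is, the choice is independent of the prize location. Learning that none of the 4 opened envelopes holds the cheque simply rules out those 4 locations and leaves the remaining 3 envelopes still equally likely by symmetry.
So P(the cheque in envelope 3) = 1/3.

1/3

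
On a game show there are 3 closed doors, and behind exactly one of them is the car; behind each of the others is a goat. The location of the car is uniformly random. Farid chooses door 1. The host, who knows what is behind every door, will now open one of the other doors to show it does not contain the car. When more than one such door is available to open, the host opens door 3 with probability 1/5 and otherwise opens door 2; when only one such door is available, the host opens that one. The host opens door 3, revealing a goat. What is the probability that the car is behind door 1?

1/6

Condition on the true location of the car.
If it is behind door 1 (prior 1/3): door 3 is available, opened with probability 1/5; weight (1/3)·(1/5) = 1/15.
If it is behind door 2 (prior 1/3): only door 3 is available, probability 1; weight (1/3)·1 = 1/3.
If it is behind door 3 (prior 1/3): the host opened door 3, so this case is ruled out; weight (1/3)·0 = 0.
The weights sum to 2/5.
So P(the car behind door 1 | the host opened door 3) = (1/15) / (2/5) = 1/6.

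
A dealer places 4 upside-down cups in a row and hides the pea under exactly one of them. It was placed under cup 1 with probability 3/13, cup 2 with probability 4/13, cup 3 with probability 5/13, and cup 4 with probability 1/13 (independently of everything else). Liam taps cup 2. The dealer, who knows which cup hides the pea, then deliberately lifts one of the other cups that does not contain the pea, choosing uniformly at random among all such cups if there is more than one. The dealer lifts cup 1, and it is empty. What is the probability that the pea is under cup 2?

Consider each possible location of the pea in turn.
If it is under cup 1 (prior 3/13): the dealer opened cup 1, so this case is ruled out; weight (3/13)·0 = 0.
If it is under cup 2 (prior 4/13): the dealer has 3 equally likely choices, so probability 1/3; weight (4/13)·(1/3) = 4/39.
If it is under cup 3 (prior 5/13): the dealer has 2 equally likely choices, so probability 1/2; weight (5/13)·(1/2) = 5/26.
If it is under cup 4 (prior 1/13): the dealer has 2 equally likely choices, so probability 1/2; weight (1/13)·(1/2) = 1/26.
The weights sum to 1/3.
So P(the pea under cup 2 | the dealer opened cup 1) = (4/39) / (1/3) = 4/13.

4/13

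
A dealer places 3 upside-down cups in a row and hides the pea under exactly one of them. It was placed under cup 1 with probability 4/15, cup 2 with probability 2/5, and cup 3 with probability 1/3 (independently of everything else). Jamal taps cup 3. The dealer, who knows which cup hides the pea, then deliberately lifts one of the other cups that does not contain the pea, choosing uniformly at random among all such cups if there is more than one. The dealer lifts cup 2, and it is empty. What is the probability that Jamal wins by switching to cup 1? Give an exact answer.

8/13

Consider each possible location of the pea in turn.
If it is under cup 1 (prior 4/15): the dealer has no choice, probability 1; weight (4/15)·1 = 4/15.
If it is under cup 2 (prior 2/5): the dealer opened cup 2, so this case is ruled out; weight (2/5)·0 = 0.
If it is under cup 3 (prior 1/3): the dealer has 2 equally likely choices, so probability 1/2; weight (1/3)·(1/2) = 1/6.
The weights sum to 13/30.
So P(the pea under cup 1 | the dealer opened cup 2) = (4/15) / (13/30) = 8/13.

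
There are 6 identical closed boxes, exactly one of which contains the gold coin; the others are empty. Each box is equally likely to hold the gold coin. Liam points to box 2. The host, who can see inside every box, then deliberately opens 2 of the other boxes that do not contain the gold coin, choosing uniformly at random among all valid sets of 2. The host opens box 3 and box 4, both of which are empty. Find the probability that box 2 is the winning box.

1/6

Apply Bayes' rule, conditioning on where the gold coin actually is.
If it is in any of boxes 1, 5, and 6 (prior 1/6 each): the host has 6 equally likely choices, so probability 1/6; weight (1/6)·(1/6) = 1/36 each.
If it is in box 2 (prior 1/6): the host has 10 equally likely choices, so probability 1/10; weight (1/6)·(1/10) = 1/60.
If it is in either of boxes 3 and 4 (prior 1/6 each): that box was opened and seen not to hold the prize — ruled out; weight (1/6)·0 = 0 each.
The weights sum to 1/10.
So P(the gold coin in box 2 | the host opened box 3 and box 4) = (1/60) / (1/10) = 1/6.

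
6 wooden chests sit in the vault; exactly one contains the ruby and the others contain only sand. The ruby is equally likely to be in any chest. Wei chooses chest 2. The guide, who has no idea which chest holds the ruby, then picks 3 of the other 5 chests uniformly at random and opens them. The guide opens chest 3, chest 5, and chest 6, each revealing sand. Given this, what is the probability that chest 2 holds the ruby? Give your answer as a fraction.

Condition on the true location of the ruby.
If it is in any of chests 1, 2, and 4 (prior 1/6 each): the guide picks exactly this set with probability 1/10 regardless, and none is the prize; weight (1/6)·(1/10) = 1/60 each.
If it is in any of chests 3, 5, and 6 (prior 1/6 each): that chest was opened and seen not to hold the prize — ruled out; weight (1/6)·0 = 0 each.
The weights sum to 1/20.
So P(the ruby in chest 2 | the guide opened chest 3, chest 5, and chest 6) = (1/60) / (1/20) = 1/3.

1/3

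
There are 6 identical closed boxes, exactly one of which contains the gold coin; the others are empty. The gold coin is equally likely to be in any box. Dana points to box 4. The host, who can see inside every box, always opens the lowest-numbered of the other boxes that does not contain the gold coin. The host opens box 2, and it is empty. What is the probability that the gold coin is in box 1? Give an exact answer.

Consider each possible location of the gold coin in turn.
If it is in box 1 (prior 1/6): box 2 is the lowest-numbered option available, probability 1; weight (1/6)·1 = 1/6.
If it is in box 2 (prior 1/6): the host opened box 2, so this case is ruled out; weight (1/6)·0 = 0.
If it is in any of boxes 3, 4, 5, and 6 (prior 1/6 each): the host would have opened box 1 instead, probability 0; weight (1/6)·0 = 0 each.
The weights sum to 1/6.
So P(the gold coin in box 1 | the host opened box 2) = (1/6) / (1/6) = 1.

1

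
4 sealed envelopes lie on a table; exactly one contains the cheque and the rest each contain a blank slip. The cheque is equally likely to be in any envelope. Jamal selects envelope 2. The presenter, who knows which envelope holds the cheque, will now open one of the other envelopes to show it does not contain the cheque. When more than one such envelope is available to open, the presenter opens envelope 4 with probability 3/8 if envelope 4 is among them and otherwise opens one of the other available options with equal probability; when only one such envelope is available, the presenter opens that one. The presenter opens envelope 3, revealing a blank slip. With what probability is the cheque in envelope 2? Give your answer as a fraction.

Consider each possible location of the cheque in turn.
If it is in envelope 1 (prior 1/4): envelope 4 is available but not opened, probability 5/8; weight (1/4)·(5/8) = 5/32.
If it is in envelope 2 (prior 1/4): envelope 4 is available but not opened; envelope 3 gets probability (1 − 3/8)/2 = 5/16; weight (1/4)·(5/16) = 5/64.
If it is in envelope 3 (prior 1/4): the presenter opened envelope 3, so this case is ruled out; weight (1/4)·0 = 0.
If it is in envelope 4 (prior 1/4): envelope 4 holds the prize so is unavailable; the presenter chooses uniformly among the 2 others, probability 1/2; weight (1/4)·(1/2) = 1/8.
The weights sum to 23/64.
So P(the cheque in envelope 2 | the presenter opened envelope 3) = (5/64) / (23/64) = 5/23.

5/23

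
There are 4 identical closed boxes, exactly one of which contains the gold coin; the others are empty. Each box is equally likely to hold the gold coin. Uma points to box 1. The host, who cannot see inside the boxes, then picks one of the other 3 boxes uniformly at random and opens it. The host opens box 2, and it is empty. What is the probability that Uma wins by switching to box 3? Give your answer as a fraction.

Consider each possible location of the gold coin in turn.
If it is in any of boxes 1, 3, and 4 (prior 1/4 each): the host picks box 2 with probability 1/3 regardless, and it is not the prize; weight (1/4)·(1/3) = 1/12 each.
If it is in box 2 (prior 1/4): the host opened box 2, so this case is ruled out; weight (1/4)·0 = 0.
The weights sum to 1/4.
So P(the gold coin in box 3 | the host opened box 2) = (1/12) / (1/4) = 1/3.

1/3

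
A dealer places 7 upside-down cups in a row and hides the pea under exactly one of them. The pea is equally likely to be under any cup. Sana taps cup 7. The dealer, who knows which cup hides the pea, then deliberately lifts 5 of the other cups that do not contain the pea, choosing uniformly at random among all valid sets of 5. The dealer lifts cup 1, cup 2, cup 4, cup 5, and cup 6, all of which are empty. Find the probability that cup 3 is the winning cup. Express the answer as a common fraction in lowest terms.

Condition on the true location of the pea.
If it is under any of cups 1, 2, 4, 5, and 6 (prior 1/7 each): that cup was opened and seen not to hold the prize — ruled out; weight (1/7)·0 = 0 each.
If it is under cup 3 (prior 1/7): the dealer has no choice, probability 1; weight (1/7)·1 = 1/7.
If it is under cup 7 (prior 1/7): the dealer has 6 equally likely choices, so probability 1/6; weight (1/7)·(1/6) = 1/42.
The weights sum to 1/6.
So P(the pea under cup 3 | the dealer opened cup 1, cup 2, cup 4, cup 5, and cup 6) = (1/7) / (1/6) = 6/7.

6/7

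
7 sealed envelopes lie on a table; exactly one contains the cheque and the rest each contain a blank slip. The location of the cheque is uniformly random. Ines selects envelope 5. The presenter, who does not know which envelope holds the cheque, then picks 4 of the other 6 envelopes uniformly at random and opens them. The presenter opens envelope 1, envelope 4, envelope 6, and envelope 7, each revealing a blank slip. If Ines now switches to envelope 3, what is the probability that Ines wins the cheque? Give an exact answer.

1/3

Consider each possible location of the cheque in turn.
If it is in any of envelopes 1, 4, 6, and 7 (prior 1/7 each): that envelope was opened and seen not to hold the prize — ruled out; weight (1/7)·0 = 0 each.
If it is in any of envelopes 2, 3, and 5 (prior 1/7 each): the presenter picks exactly this set with probability 1/15 regardless, and none is the prize; weight (1/7)·(1/15) = 1/105 each.
The weights sum to 1/35.
So P(the cheque in envelope 3 | the presenter opened envelope 1, envelope 4, envelope 6, and envelope 7) = (1/105) / (1/35) = 1/3.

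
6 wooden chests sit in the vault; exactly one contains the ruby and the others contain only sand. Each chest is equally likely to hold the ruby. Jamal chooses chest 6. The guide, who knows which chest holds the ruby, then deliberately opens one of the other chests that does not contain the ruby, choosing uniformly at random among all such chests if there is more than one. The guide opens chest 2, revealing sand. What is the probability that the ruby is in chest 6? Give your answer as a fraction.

Apply Bayes' rule, conditioning on where the ruby actually is.
If it is in any of chests 1, 3, 4, and 5 (prior 1/6 each): the guide has 4 equally likely choices, so probability 1/4; weight (1/6)·(1/4) = 1/24 each.
If it is in chest 2 (prior 1/6): the guide opened chest 2, so this case is ruled out; weight (1/6)·0 = 0.
If it is in chest 6 (prior 1/6): the guide has 5 equally likely choices, so probability 1/5; weight (1/6)·(1/5) = 1/30.
The weights sum to 1/5.
So P(the ruby in chest 6 | the guide opened chest 2) = (1/30) / (1/5) = 1/6.

1/6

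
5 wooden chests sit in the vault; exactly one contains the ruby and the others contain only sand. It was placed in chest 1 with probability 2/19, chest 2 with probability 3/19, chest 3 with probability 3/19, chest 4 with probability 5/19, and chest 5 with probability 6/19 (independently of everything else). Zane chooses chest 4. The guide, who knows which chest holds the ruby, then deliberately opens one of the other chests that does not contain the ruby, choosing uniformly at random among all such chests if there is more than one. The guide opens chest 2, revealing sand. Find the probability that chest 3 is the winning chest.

12/59

Consider each possible location of the ruby in turn.
If it is in chest 1 (prior 2/19): the guide has 3 equally likely choices, so probability 1/3; weight (2/19)·(1/3) = 2/57.
If it is in chest 2 (prior 3/19): the guide opened chest 2, so this case is ruled out; weight (3/19)·0 = 0.
If it is in chest 3 (prior 3/19): the guide has 3 equally likely choices, so probability 1/3; weight (3/19)·(1/3) = 1/19.
If it is in chest 4 (prior 5/19): the guide has 4 equally likely choices, so probability 1/4; weight (5/19)·(1/4) = 5/76.
If it is in chest 5 (prior 6/19): the guide has 3 equally likely choices, so probability 1/3; weight (6/19)·(1/3) = 2/19.
The weights sum to 59/228.
So P(the ruby in chest 3 | the guide opened chest 2) = (1/19) / (59/228) = 12/59.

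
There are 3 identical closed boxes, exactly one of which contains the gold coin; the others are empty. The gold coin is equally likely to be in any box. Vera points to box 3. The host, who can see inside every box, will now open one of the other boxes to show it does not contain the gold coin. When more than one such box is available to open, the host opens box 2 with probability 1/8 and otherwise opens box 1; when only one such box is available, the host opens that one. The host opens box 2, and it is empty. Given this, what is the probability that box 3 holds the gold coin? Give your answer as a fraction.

1/9

Condition on the true location of the gold coin.
If it is in box 1 (prior 1/3): only box 2 is available, probability 1; weight (1/3)·1 = 1/3.
If it is in box 2 (prior 1/3): the host opened box 2, so this case is ruled out; weight (1/3)·0 = 0.
If it is in box 3 (prior 1/3): box 2 is available, opened with probability 1/8; weight (1/3)·(1/8) = 1/24.
The weights sum to 3/8.
So P(the gold coin in box 3 | the host opened box 2) = (1/24) / (3/8) = 1/9.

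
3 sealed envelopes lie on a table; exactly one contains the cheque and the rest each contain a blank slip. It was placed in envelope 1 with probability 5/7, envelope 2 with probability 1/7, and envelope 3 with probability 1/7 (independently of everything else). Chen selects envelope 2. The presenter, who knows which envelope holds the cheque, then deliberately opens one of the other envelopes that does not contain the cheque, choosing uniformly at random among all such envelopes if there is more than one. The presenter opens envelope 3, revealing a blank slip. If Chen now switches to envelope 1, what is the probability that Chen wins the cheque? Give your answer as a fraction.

Condition on the true location of the cheque.
If it is in envelope 1 (prior 5/7): the presenter has no choice, probability 1; weight (5/7)·1 = 5/7.
If it is in envelope 2 (prior 1/7): the presenter has 2 equally likely choices, so probability 1/2; weight (1/7)·(1/2) = 1/14.
If it is in envelope 3 (prior 1/7): the presenter opened envelope 3, so this case is ruled out; weight (1/7)·0 = 0.
The weights sum to 11/14.
So P(the cheque in envelope 1 | the presenter opened envelope 3) = (5/7) / (11/14) = 10/11.

10/11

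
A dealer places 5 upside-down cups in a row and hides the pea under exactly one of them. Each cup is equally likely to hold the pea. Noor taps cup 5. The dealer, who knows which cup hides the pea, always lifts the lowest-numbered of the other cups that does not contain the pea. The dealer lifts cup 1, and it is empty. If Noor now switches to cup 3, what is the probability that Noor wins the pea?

Condition on the true location of the pea.
If it is under cup 1 (prior 1/5): the dealer opened cup 1, so this case is ruled out; weight (1/5)·0 = 0.
If it is under any of cups 2, 3, 4, and 5 (prior 1/5 each): cup 1 is the lowest-numbered option available, probability 1; weight (1/5)·1 = 1/5 each.
The weights sum to 4/5.
So P(the pea under cup 3 | the dealer opened cup 1) = (1/5) / (4/5) = 1/4.

1/4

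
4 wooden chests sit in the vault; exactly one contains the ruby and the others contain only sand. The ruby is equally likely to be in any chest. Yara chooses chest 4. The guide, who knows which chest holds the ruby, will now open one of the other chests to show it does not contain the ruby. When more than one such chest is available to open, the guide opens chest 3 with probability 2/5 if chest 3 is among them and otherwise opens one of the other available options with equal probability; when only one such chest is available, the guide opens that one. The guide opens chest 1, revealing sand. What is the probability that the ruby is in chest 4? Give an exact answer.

Apply Bayes' rule, conditioning on where the ruby actually is.
If it is in chest 1 (prior 1/4): the guide opened chest 1, so this case is ruled out; weight (1/4)·0 = 0.
If it is in chest 2 (prior 1/4): chest 3 is available but not opened, probability 3/5; weight (1/4)·(3/5) = 3/20.
If it is in chest 3 (prior 1/4): chest 3 holds the prize so is unavailable; the guide chooses uniformly among the 2 others, probability 1/2; weight (1/4)·(1/2) = 1/8.
If it is in chest 4 (prior 1/4): chest 3 is available but not opened; chest 1 gets probability (1 − 2/5)/2 = 3/10; weight (1/4)·(3/10) = 3/40.
The weights sum to 7/20.
So P(the ruby in chest 4 | the guide opened chest 1) = (3/40) / (7/20) = 3/14.

3/14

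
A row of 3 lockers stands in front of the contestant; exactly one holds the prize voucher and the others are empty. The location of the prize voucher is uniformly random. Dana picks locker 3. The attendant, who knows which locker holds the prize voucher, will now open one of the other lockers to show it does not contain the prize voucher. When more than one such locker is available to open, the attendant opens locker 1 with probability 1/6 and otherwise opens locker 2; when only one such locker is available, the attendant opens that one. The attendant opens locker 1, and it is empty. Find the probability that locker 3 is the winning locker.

Consider each possible location of the prize voucher in turn.
If it is in locker 1 (prior 1/3): the attendant opened locker 1, so this case is ruled out; weight (1/3)·0 = 0.
If it is in locker 2 (prior 1/3): only locker 1 is available, probability 1; weight (1/3)·1 = 1/3.
If it is in locker 3 (prior 1/3): locker 1 is available, opened with probability 1/6; weight (1/3)·(1/6) = 1/18.
The weights sum to 7/18.
So P(the prize voucher in locker 3 | the attendant opened locker 1) = (1/18) / (7/18) = 1/7.

1/7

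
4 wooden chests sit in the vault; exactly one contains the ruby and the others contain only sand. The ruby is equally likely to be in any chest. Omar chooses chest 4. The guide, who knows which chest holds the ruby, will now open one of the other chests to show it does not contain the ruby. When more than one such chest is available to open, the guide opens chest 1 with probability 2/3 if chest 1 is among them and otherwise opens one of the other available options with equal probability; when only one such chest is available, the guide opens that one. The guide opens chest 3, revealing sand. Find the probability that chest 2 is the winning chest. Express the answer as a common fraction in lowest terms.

1/3

Consider each possible location of the ruby in turn.
If it is in chest 1 (prior 1/4): chest 1 holds the prize so is unavailable; the guide chooses uniformly among the 2 others, probability 1/2; weight (1/4)·(1/2) = 1/8.
If it is in chest 2 (prior 1/4): chest 1 is available but not opened, probability 1/3; weight (1/4)·(1/3) = 1/12.
If it is in chest 3 (prior 1/4): the guide opened chest 3, so this case is ruled out; weight (1/4)·0 = 0.
If it is in chest 4 (prior 1/4): chest 1 is available but not opened; chest 3 gets probability (1 − 2/3)/2 = 1/6; weight (1/4)·(1/6) = 1/24.
The weights sum to 1/4.
So P(the ruby in chest 2 | the guide opened chest 3) = (1/12) / (1/4) = 1/3.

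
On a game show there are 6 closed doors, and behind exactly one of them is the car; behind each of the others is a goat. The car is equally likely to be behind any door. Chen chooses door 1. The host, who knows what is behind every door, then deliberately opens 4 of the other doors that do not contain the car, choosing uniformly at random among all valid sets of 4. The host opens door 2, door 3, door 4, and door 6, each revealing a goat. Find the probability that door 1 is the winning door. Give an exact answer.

1/6

Apply Bayes' rule, conditioning on where the car actually is.
If it is behind door 1 (prior 1/6): the host has 5 equally likely choices, so probability 1/5; weight (1/6)·(1/5) = 1/30.
If it is behind any of doors 2, 3, 4, and 6 (prior 1/6 each): that door was opened and seen not to hold the prize — ruled out; weight (1/6)·0 = 0 each.
If it is behind door 5 (prior 1/6): the host has no choice, probability 1; weight (1/6)·1 = 1/6.
The weights sum to 1/5.
So P(the car behind door 1 | the host opened door 2, door 3, door 4, and door 6) = (1/30) / (1/5) = 1/6.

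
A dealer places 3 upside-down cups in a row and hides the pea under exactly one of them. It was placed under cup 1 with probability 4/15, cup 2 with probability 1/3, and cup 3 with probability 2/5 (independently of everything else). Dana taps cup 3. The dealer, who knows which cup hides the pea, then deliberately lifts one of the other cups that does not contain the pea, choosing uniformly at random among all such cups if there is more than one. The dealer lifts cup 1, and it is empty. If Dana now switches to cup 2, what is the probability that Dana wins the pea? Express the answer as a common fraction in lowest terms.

Apply Bayes' rule, conditioning on where the pea actually is.
If it is under cup 1 (prior 4/15): the dealer opened cup 1, so this case is ruled out; weight (4/15)·0 = 0.
If it is under cup 2 (prior 1/3): the dealer has no choice, probability 1; weight (1/3)·1 = 1/3.
If it is under cup 3 (prior 2/5): the dealer has 2 equally likely choices, so probability 1/2; weight (2/5)·(1/2) = 1/5.
The weights sum to 8/15.
So P(the pea under cup 2 | the dealer opened cup 1) = (1/3) / (8/15) = 5/8.

5/8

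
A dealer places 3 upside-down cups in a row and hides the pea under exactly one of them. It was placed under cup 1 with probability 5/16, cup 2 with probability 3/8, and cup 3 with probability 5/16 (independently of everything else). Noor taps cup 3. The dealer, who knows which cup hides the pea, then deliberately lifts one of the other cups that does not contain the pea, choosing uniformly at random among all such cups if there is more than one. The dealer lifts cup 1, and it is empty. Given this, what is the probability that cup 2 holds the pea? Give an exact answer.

12/17

Apply Bayes' rule, conditioning on where the pea actually is.
If it is under cup 1 (prior 5/16): the dealer opened cup 1, so this case is ruled out; weight (5/16)·0 = 0.
If it is under cup 2 (prior 3/8): the dealer has no choice, probability 1; weight (3/8)·1 = 3/8.
If it is under cup 3 (prior 5/16): the dealer has 2 equally likely choices, so probability 1/2; weight (5/16)·(1/2) = 5/32.
The weights sum to 17/32.
So P(the pea under cup 2 | the dealer opened cup 1) = (3/8) / (17/32) = 12/17.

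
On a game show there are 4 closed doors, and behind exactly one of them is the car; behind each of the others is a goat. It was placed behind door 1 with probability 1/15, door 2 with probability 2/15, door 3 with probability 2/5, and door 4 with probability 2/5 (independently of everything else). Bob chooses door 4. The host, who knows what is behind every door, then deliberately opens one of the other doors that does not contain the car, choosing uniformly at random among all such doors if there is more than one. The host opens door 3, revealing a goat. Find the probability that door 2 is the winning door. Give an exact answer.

Apply Bayes' rule, conditioning on where the car actually is.
If it is behind door 1 (prior 1/15): the host has 2 equally likely choices, so probability 1/2; weight (1/15)·(1/2) = 1/30.
If it is behind door 2 (prior 2/15): the host has 2 equally likely choices, so probability 1/2; weight (2/15)·(1/2) = 1/15.
If it is behind door 3 (prior 2/5): the host opened door 3, so this case is ruled out; weight (2/5)·0 = 0.
If it is behind door 4 (prior 2/5): the host has 3 equally likely choices, so probability 1/3; weight (2/5)·(1/3) = 2/15.
The weights sum to 7/30.
So P(the car behind door 2 | the host opened door 3) = (1/15) / (7/30) = 2/7.

2/7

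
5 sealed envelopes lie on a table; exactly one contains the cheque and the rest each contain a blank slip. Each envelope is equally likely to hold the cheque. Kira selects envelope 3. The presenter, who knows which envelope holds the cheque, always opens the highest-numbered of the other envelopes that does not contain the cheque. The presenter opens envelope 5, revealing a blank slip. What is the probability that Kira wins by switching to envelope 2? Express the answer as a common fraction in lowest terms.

1/4

Apply Bayes' rule, conditioning on where the cheque actually is.
If it is in any of envelopes 1, 2, 3, and 4 (prior 1/5 each): envelope 5 is the highest-numbered option available, probability 1; weight (1/5)·1 = 1/5 each.
If it is in envelope 5 (prior 1/5): the presenter opened envelope 5, so this case is ruled out; weight (1/5)·0 = 0.
The weights sum to 4/5.
So P(the cheque in envelope 2 | the presenter opened envelope 5) = (1/5) / (4/5) = 1/4.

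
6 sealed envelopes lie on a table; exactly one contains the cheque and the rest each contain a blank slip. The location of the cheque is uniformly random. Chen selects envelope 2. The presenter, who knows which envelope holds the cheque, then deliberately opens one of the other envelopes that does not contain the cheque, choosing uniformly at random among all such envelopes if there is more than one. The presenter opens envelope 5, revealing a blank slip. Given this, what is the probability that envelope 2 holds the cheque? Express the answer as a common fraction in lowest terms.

Condition on the true location of the cheque.
If it is in any of envelopes 1, 3, 4, and 6 (prior 1/6 each): the presenter has 4 equally likely choices, so probability 1/4; weight (1/6)·(1/4) = 1/24 each.
If it is in envelope 2 (prior 1/6): the presenter has 5 equally likely choices, so probability 1/5; weight (1/6)·(1/5) = 1/30.
If it is in envelope 5 (prior 1/6): the presenter opened envelope 5, so this case is ruled out; weight (1/6)·0 = 0.
The weights sum to 1/5.
So P(the cheque in envelope 2 | the presenter opened envelope 5) = (1/30) / (1/5) = 1/6.

1/6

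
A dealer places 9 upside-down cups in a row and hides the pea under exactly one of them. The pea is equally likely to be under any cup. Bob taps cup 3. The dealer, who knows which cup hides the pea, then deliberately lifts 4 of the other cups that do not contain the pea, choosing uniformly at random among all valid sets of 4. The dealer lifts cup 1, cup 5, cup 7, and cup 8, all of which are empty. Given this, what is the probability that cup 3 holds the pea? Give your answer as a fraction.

1/9

Apply Bayes' rule, conditioning on where the pea actually is.
If it is under any of cups 1, 5, 7, and 8 (prior 1/9 each): that cup was opened and seen not to hold the prize — ruled out; weight (1/9)·0 = 0 each.
If it is under any of cups 2, 4, 6, and 9 (prior 1/9 each): the dealer has 35 equally likely choices, so probability 1/35; weight (1/9)·(1/35) = 1/315 each.
If it is under cup 3 (prior 1/9): the dealer has 70 equally likely choices, so probability 1/70; weight (1/9)·(1/70) = 1/630.
The weights sum to 1/70.
So P(the pea under cup 3 | the dealer opened cup 1, cup 5, cup 7, and cup 8) = (1/630) / (1/70) = 1/9.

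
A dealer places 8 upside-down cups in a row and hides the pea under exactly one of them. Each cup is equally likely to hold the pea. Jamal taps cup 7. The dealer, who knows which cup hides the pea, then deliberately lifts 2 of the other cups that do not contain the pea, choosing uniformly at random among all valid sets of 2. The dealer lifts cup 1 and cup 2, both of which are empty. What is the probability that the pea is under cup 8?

Apply Bayes' rule, conditioning on where the pea actually is.
If it is under either of cups 1 and 2 (prior 1/8 each): that cup was opened and seen not to hold the prize — ruled out; weight (1/8)·0 = 0 each.
If it is under any of cups 3, 4, 5, 6, and 8 (prior 1/8 each): the dealer has 15 equally likely choices, so probability 1/15; weight (1/8)·(1/15) = 1/120 each.
If it is under cup 7 (prior 1/8): the dealer has 21 equally likely choices, so probability 1/21; weight (1/8)·(1/21) = 1/168.
The weights sum to 1/21.
So P(the pea under cup 8 | the dealer opened cup 1 and cup 2) = (1/120) / (1/21) = 7/40.

7/40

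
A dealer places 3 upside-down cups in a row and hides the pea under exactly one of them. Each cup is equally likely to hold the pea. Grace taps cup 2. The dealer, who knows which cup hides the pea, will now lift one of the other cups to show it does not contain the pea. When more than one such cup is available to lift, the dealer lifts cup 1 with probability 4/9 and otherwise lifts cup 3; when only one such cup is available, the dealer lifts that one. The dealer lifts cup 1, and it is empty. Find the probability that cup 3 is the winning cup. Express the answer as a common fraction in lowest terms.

9/13

Condition on the true location of the pea.
If it is under cup 1 (prior 1/3): the dealer opened cup 1, so this case is ruled out; weight (1/3)·0 = 0.
If it is under cup 2 (prior 1/3): cup 1 is available, opened with probability 4/9; weight (1/3)·(4/9) = 4/27.
If it is under cup 3 (prior 1/3): only cup 1 is available, probability 1; weight (1/3)·1 = 1/3.
The weights sum to 13/27.
So P(the pea under cup 3 | the dealer opened cup 1) = (1/3) / (13/27) = 9/13.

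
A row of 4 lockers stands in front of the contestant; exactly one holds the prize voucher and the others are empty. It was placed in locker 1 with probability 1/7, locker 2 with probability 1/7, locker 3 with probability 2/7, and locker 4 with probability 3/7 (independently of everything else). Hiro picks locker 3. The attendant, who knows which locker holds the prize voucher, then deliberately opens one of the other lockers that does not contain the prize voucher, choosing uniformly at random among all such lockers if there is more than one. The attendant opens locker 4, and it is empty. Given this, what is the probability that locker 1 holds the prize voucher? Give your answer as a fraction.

Apply Bayes' rule, conditioning on where the prize voucher actually is.
If it is in either of lockers 1 and 2 (prior 1/7 each): the attendant has 2 equally likely choices, so probability 1/2; weight (1/7)·(1/2) = 1/14 each.
If it is in locker 3 (prior 2/7): the attendant has 3 equally likely choices, so probability 1/3; weight (2/7)·(1/3) = 2/21.
If it is in locker 4 (prior 3/7): the attendant opened locker 4, so this case is ruled out; weight (3/7)·0 = 0.
The weights sum to 5/21.
So P(the prize voucher in locker 1 | the attendant opened locker 4) = (1/14) / (5/21) = 3/10.

3/10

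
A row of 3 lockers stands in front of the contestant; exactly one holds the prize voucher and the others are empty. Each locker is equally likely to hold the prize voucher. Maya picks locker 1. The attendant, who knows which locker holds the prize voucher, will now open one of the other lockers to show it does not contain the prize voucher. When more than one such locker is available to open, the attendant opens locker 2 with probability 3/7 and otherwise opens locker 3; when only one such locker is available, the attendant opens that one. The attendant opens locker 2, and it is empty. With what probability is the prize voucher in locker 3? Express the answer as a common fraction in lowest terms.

Apply Bayes' rule, conditioning on where the prize voucher actually is.
If it is in locker 1 (prior 1/3): locker 2 is available, opened with probability 3/7; weight (1/3)·(3/7) = 1/7.
If it is in locker 2 (prior 1/3): the attendant opened locker 2, so this case is ruled out; weight (1/3)·0 = 0.
If it is in locker 3 (prior 1/3): only locker 2 is available, probability 1; weight (1/3)·1 = 1/3.
The weights sum to 10/21.
So P(the prize voucher in locker 3 | the attendant opened locker 2) = (1/3) / (10/21) = 7/10.

7/10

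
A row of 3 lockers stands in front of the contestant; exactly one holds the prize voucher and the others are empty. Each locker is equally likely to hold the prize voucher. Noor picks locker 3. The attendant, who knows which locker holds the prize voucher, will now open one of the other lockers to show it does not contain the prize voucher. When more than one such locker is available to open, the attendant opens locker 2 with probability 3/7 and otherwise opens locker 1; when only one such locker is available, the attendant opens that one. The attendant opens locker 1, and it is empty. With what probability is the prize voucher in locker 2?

7/11

Consider each possible location of the prize voucher in turn.
If it is in locker 1 (prior 1/3): the attendant opened locker 1, so this case is ruled out; weight (1/3)·0 = 0.
If it is in locker 2 (prior 1/3): only locker 1 is available, probability 1; weight (1/3)·1 = 1/3.
If it is in locker 3 (prior 1/3): locker 2 is available but not opened, probability 4/7; weight (1/3)·(4/7) = 4/21.
The weights sum to 11/21.
So P(the prize voucher in locker 2 | the attendant opened locker 1) = (1/3) / (11/21) = 7/11.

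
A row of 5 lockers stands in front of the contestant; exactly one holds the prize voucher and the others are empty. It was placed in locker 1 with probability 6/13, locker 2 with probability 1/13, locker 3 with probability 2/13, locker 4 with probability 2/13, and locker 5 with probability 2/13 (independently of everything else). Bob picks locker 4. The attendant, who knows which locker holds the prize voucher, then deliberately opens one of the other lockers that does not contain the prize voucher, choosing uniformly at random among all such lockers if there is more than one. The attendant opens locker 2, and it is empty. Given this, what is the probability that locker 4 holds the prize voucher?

Condition on the true location of the prize voucher.
If it is in locker 1 (prior 6/13): the attendant has 3 equally likely choices, so probability 1/3; weight (6/13)·(1/3) = 2/13.
If it is in locker 2 (prior 1/13): the attendant opened locker 2, so this case is ruled out; weight (1/13)·0 = 0.
If it is in either of lockers 3 and 5 (prior 2/13 each): the attendant has 3 equally likely choices, so probability 1/3; weight (2/13)·(1/3) = 2/39 each.
If it is in locker 4 (prior 2/13): the attendant has 4 equally likely choices, so probability 1/4; weight (2/13)·(1/4) = 1/26.
The weights sum to 23/78.
So P(the prize voucher in locker 4 | the attendant opened locker 2) = (1/26) / (23/78) = 3/23.

3/23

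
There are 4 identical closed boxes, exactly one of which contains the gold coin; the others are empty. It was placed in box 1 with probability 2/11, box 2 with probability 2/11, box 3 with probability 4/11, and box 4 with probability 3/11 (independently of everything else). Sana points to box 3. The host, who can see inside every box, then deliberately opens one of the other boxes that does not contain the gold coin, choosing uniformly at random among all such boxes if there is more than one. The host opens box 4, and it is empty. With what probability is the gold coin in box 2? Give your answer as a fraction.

3/10

Condition on the true location of the gold coin.
If it is in either of boxes 1 and 2 (prior 2/11 each): the host has 2 equally likely choices, so probability 1/2; weight (2/11)·(1/2) = 1/11 each.
If it is in box 3 (prior 4/11): the host has 3 equally likely choices, so probability 1/3; weight (4/11)·(1/3) = 4/33.
If it is in box 4 (prior 3/11): the host opened box 4, so this case is ruled out; weight (3/11)·0 = 0.
The weights sum to 10/33.
So P(the gold coin in box 2 | the host opened box 4) = (1/11) / (10/33) = 3/10.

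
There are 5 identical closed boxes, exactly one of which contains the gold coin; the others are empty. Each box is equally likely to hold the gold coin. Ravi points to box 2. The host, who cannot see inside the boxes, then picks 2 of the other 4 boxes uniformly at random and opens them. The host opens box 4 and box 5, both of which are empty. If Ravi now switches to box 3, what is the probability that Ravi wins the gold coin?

Apply Bayes' rule, conditioning on where the gold coin actually is.
If it is in any of boxes 1, 2, and 3 (prior 1/5 each): the host picks exactly this set with probability 1/6 regardless, and none is the prize; weight (1/5)·(1/6) = 1/30 each.
If it is in either of boxes 4 and 5 (prior 1/5 each): that box was opened and seen not to hold the prize — ruled out; weight (1/5)·0 = 0 each.
The weights sum to 1/10.
So P(the gold coin in box 3 | the host opened box 4 and box 5) = (1/30) / (1/10) = 1/3.

1/3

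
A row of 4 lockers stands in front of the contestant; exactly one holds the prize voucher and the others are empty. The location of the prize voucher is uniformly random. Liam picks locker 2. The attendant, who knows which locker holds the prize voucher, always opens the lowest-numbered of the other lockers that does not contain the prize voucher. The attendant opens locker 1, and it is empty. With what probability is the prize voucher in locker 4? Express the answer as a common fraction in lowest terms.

1/3

Condition on the true location of the prize voucher.
If it is in locker 1 (prior 1/4): the attendant opened locker 1, so this case is ruled out; weight (1/4)·0 = 0.
If it is in any of lockers 2, 3, and 4 (prior 1/4 each): locker 1 is the lowest-numbered option available, probability 1; weight (1/4)·1 = 1/4 each.
The weights sum to 3/4.
So P(the prize voucher in locker 4 | the attendant opened locker 1) = (1/4) / (3/4) = 1/3.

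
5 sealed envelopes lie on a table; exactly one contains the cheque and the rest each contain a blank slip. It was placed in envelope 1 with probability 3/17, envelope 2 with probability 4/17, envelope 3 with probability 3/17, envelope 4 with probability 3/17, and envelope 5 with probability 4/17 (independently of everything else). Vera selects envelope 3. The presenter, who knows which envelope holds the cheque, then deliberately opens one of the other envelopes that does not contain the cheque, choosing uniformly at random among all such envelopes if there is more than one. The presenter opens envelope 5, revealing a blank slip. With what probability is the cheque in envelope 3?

9/49

Apply Bayes' rule, conditioning on where the cheque actually is.
If it is in either of envelopes 1 and 4 (prior 3/17 each): the presenter has 3 equally likely choices, so probability 1/3; weight (3/17)·(1/3) = 1/17 each.
If it is in envelope 2 (prior 4/17): the presenter has 3 equally likely choices, so probability 1/3; weight (4/17)·(1/3) = 4/51.
If it is in envelope 3 (prior 3/17): the presenter has 4 equally likely choices, so probability 1/4; weight (3/17)·(1/4) = 3/68.
If it is in envelope 5 (prior 4/17): the presenter opened envelope 5, so this case is ruled out; weight (4/17)·0 = 0.
The weights sum to 49/204.
So P(the cheque in envelope 3 | the presenter opened envelope 5) = (3/68) / (49/204) = 9/49.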